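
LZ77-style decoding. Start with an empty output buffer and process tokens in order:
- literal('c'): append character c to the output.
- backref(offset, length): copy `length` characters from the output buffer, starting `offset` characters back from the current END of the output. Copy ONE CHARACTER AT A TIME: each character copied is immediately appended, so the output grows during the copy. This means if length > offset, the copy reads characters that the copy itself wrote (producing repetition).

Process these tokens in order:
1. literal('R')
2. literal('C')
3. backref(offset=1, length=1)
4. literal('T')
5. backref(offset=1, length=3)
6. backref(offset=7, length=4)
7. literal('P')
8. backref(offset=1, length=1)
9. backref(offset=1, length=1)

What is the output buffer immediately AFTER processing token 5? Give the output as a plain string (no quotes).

Token 1: literal('R'). Output: "R"
Token 2: literal('C'). Output: "RC"
Token 3: backref(off=1, len=1). Copied 'C' from pos 1. Output: "RCC"
Token 4: literal('T'). Output: "RCCT"
Token 5: backref(off=1, len=3) (overlapping!). Copied 'TTT' from pos 3. Output: "RCCTTTT"

Answer: RCCTTTT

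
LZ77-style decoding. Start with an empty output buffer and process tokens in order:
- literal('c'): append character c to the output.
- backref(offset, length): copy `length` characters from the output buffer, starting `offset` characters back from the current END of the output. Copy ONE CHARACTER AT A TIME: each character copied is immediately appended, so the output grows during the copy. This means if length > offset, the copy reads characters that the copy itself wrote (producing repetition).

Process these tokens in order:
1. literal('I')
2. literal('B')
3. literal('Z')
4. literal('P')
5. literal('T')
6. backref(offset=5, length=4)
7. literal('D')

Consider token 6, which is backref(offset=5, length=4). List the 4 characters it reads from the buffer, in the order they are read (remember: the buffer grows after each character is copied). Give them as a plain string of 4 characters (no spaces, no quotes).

Answer: IBZP

Derivation:
Token 1: literal('I'). Output: "I"
Token 2: literal('B'). Output: "IB"
Token 3: literal('Z'). Output: "IBZ"
Token 4: literal('P'). Output: "IBZP"
Token 5: literal('T'). Output: "IBZPT"
Token 6: backref(off=5, len=4). Buffer before: "IBZPT" (len 5)
  byte 1: read out[0]='I', append. Buffer now: "IBZPTI"
  byte 2: read out[1]='B', append. Buffer now: "IBZPTIB"
  byte 3: read out[2]='Z', append. Buffer now: "IBZPTIBZ"
  byte 4: read out[3]='P', append. Buffer now: "IBZPTIBZP"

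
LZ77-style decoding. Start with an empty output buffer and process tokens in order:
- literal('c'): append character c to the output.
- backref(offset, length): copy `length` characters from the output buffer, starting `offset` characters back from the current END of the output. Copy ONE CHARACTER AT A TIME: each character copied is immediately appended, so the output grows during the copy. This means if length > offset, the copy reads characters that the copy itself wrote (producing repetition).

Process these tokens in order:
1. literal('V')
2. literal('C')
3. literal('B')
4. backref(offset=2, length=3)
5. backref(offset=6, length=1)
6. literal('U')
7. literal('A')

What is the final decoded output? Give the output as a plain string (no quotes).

Answer: VCBCBCVUA

Derivation:
Token 1: literal('V'). Output: "V"
Token 2: literal('C'). Output: "VC"
Token 3: literal('B'). Output: "VCB"
Token 4: backref(off=2, len=3) (overlapping!). Copied 'CBC' from pos 1. Output: "VCBCBC"
Token 5: backref(off=6, len=1). Copied 'V' from pos 0. Output: "VCBCBCV"
Token 6: literal('U'). Output: "VCBCBCVU"
Token 7: literal('A'). Output: "VCBCBCVUA"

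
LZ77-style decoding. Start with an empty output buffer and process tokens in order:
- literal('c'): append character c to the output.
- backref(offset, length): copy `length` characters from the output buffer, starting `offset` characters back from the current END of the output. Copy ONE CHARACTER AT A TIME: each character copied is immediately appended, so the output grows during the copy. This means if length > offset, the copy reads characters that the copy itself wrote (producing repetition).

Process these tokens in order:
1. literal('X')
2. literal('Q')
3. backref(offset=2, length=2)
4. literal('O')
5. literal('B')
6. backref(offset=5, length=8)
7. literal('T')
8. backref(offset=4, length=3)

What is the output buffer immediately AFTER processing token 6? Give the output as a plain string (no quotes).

Token 1: literal('X'). Output: "X"
Token 2: literal('Q'). Output: "XQ"
Token 3: backref(off=2, len=2). Copied 'XQ' from pos 0. Output: "XQXQ"
Token 4: literal('O'). Output: "XQXQO"
Token 5: literal('B'). Output: "XQXQOB"
Token 6: backref(off=5, len=8) (overlapping!). Copied 'QXQOBQXQ' from pos 1. Output: "XQXQOBQXQOBQXQ"

Answer: XQXQOBQXQOBQXQ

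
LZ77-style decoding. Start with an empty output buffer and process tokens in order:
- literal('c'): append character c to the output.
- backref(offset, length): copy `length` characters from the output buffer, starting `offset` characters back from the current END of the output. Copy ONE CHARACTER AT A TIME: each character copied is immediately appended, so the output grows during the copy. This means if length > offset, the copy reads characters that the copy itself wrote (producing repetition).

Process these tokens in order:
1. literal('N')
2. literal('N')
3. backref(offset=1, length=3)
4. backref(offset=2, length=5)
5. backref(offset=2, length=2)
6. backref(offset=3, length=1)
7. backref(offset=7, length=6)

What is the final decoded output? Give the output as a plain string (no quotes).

Token 1: literal('N'). Output: "N"
Token 2: literal('N'). Output: "NN"
Token 3: backref(off=1, len=3) (overlapping!). Copied 'NNN' from pos 1. Output: "NNNNN"
Token 4: backref(off=2, len=5) (overlapping!). Copied 'NNNNN' from pos 3. Output: "NNNNNNNNNN"
Token 5: backref(off=2, len=2). Copied 'NN' from pos 8. Output: "NNNNNNNNNNNN"
Token 6: backref(off=3, len=1). Copied 'N' from pos 9. Output: "NNNNNNNNNNNNN"
Token 7: backref(off=7, len=6). Copied 'NNNNNN' from pos 6. Output: "NNNNNNNNNNNNNNNNNNN"

Answer: NNNNNNNNNNNNNNNNNNN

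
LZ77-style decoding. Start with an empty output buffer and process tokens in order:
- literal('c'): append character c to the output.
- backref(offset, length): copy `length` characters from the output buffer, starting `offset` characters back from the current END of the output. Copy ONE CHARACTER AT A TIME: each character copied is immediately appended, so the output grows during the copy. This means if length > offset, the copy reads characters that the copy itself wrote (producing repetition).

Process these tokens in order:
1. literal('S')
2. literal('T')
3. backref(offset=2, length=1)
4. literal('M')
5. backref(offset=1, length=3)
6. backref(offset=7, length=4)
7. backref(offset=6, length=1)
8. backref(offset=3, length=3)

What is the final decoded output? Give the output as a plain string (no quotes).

Token 1: literal('S'). Output: "S"
Token 2: literal('T'). Output: "ST"
Token 3: backref(off=2, len=1). Copied 'S' from pos 0. Output: "STS"
Token 4: literal('M'). Output: "STSM"
Token 5: backref(off=1, len=3) (overlapping!). Copied 'MMM' from pos 3. Output: "STSMMMM"
Token 6: backref(off=7, len=4). Copied 'STSM' from pos 0. Output: "STSMMMMSTSM"
Token 7: backref(off=6, len=1). Copied 'M' from pos 5. Output: "STSMMMMSTSMM"
Token 8: backref(off=3, len=3). Copied 'SMM' from pos 9. Output: "STSMMMMSTSMMSMM"

Answer: STSMMMMSTSMMSMM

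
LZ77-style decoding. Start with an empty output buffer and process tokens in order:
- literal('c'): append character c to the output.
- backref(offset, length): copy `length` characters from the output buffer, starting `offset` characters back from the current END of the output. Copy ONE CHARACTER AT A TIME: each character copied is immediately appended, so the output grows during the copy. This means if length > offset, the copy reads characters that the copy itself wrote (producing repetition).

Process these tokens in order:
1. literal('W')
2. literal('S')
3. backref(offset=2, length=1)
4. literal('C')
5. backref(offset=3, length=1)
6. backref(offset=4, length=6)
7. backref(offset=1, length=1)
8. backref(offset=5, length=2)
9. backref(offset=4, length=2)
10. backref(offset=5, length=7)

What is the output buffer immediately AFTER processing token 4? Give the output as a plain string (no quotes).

Token 1: literal('W'). Output: "W"
Token 2: literal('S'). Output: "WS"
Token 3: backref(off=2, len=1). Copied 'W' from pos 0. Output: "WSW"
Token 4: literal('C'). Output: "WSWC"

Answer: WSWC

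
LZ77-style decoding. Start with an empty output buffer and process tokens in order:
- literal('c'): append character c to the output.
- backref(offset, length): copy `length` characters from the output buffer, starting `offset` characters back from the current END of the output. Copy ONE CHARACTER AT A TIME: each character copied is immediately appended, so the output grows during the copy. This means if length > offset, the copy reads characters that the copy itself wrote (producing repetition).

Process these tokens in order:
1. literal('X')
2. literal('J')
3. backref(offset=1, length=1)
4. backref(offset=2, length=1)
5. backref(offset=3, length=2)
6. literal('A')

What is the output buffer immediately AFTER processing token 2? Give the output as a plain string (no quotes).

Answer: XJ

Derivation:
Token 1: literal('X'). Output: "X"
Token 2: literal('J'). Output: "XJ"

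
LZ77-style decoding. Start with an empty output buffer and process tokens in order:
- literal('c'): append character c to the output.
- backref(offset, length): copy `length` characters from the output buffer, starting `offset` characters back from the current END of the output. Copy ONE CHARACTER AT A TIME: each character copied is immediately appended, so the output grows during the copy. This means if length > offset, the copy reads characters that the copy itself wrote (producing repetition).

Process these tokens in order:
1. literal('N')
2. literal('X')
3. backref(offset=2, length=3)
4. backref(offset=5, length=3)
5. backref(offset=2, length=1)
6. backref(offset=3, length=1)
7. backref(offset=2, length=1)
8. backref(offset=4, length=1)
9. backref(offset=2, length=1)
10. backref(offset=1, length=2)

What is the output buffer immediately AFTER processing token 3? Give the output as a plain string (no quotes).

Token 1: literal('N'). Output: "N"
Token 2: literal('X'). Output: "NX"
Token 3: backref(off=2, len=3) (overlapping!). Copied 'NXN' from pos 0. Output: "NXNXN"

Answer: NXNXN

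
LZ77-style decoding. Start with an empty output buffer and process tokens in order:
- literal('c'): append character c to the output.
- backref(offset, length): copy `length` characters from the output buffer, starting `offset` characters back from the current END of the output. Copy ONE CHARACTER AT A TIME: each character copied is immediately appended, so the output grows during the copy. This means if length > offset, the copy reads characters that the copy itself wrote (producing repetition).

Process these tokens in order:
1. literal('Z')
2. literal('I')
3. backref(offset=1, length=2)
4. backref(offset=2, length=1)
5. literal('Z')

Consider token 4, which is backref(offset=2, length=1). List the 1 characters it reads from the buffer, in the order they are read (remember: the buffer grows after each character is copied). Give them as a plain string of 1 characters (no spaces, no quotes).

Answer: I

Derivation:
Token 1: literal('Z'). Output: "Z"
Token 2: literal('I'). Output: "ZI"
Token 3: backref(off=1, len=2) (overlapping!). Copied 'II' from pos 1. Output: "ZIII"
Token 4: backref(off=2, len=1). Buffer before: "ZIII" (len 4)
  byte 1: read out[2]='I', append. Buffer now: "ZIIII"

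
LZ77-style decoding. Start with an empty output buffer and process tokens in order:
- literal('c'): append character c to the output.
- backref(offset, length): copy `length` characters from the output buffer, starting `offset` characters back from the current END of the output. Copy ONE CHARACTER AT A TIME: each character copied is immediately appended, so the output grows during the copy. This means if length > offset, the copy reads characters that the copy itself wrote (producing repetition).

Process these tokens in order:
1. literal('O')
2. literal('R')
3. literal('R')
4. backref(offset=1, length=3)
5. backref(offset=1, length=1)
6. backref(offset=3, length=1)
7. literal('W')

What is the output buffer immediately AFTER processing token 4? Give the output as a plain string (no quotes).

Token 1: literal('O'). Output: "O"
Token 2: literal('R'). Output: "OR"
Token 3: literal('R'). Output: "ORR"
Token 4: backref(off=1, len=3) (overlapping!). Copied 'RRR' from pos 2. Output: "ORRRRR"

Answer: ORRRRR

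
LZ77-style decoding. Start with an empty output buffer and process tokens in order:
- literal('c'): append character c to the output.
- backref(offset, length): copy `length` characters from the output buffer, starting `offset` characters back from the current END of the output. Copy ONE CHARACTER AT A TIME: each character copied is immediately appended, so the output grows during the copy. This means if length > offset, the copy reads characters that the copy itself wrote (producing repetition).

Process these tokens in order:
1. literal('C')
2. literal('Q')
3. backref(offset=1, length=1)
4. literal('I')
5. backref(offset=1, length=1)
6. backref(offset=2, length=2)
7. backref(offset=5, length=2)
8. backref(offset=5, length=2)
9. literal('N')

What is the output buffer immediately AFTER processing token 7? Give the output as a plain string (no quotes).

Token 1: literal('C'). Output: "C"
Token 2: literal('Q'). Output: "CQ"
Token 3: backref(off=1, len=1). Copied 'Q' from pos 1. Output: "CQQ"
Token 4: literal('I'). Output: "CQQI"
Token 5: backref(off=1, len=1). Copied 'I' from pos 3. Output: "CQQII"
Token 6: backref(off=2, len=2). Copied 'II' from pos 3. Output: "CQQIIII"
Token 7: backref(off=5, len=2). Copied 'QI' from pos 2. Output: "CQQIIIIQI"

Answer: CQQIIIIQI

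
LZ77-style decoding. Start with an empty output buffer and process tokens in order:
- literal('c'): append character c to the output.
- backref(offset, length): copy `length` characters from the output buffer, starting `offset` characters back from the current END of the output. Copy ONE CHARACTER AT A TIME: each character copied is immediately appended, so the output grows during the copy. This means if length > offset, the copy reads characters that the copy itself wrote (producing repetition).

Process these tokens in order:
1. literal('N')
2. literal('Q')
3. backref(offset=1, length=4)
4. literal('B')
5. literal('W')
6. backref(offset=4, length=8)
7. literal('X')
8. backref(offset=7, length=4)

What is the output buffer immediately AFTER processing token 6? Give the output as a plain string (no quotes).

Token 1: literal('N'). Output: "N"
Token 2: literal('Q'). Output: "NQ"
Token 3: backref(off=1, len=4) (overlapping!). Copied 'QQQQ' from pos 1. Output: "NQQQQQ"
Token 4: literal('B'). Output: "NQQQQQB"
Token 5: literal('W'). Output: "NQQQQQBW"
Token 6: backref(off=4, len=8) (overlapping!). Copied 'QQBWQQBW' from pos 4. Output: "NQQQQQBWQQBWQQBW"

Answer: NQQQQQBWQQBWQQBW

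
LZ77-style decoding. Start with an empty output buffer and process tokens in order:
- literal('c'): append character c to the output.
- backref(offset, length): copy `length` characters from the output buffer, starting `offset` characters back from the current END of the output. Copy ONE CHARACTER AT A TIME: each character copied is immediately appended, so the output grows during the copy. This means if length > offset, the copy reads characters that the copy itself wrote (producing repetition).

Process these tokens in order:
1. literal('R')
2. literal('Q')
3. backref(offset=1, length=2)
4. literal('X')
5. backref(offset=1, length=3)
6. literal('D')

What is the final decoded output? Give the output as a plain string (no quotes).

Answer: RQQQXXXXD

Derivation:
Token 1: literal('R'). Output: "R"
Token 2: literal('Q'). Output: "RQ"
Token 3: backref(off=1, len=2) (overlapping!). Copied 'QQ' from pos 1. Output: "RQQQ"
Token 4: literal('X'). Output: "RQQQX"
Token 5: backref(off=1, len=3) (overlapping!). Copied 'XXX' from pos 4. Output: "RQQQXXXX"
Token 6: literal('D'). Output: "RQQQXXXXD"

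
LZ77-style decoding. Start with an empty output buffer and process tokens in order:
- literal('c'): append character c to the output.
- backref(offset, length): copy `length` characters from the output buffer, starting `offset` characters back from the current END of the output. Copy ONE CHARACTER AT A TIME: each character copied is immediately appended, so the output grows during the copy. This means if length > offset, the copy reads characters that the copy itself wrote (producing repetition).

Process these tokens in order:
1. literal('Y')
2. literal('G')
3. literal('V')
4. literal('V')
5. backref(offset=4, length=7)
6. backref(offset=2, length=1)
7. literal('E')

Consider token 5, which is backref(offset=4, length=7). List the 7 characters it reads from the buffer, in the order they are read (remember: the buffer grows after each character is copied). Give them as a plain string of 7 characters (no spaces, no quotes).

Token 1: literal('Y'). Output: "Y"
Token 2: literal('G'). Output: "YG"
Token 3: literal('V'). Output: "YGV"
Token 4: literal('V'). Output: "YGVV"
Token 5: backref(off=4, len=7). Buffer before: "YGVV" (len 4)
  byte 1: read out[0]='Y', append. Buffer now: "YGVVY"
  byte 2: read out[1]='G', append. Buffer now: "YGVVYG"
  byte 3: read out[2]='V', append. Buffer now: "YGVVYGV"
  byte 4: read out[3]='V', append. Buffer now: "YGVVYGVV"
  byte 5: read out[4]='Y', append. Buffer now: "YGVVYGVVY"
  byte 6: read out[5]='G', append. Buffer now: "YGVVYGVVYG"
  byte 7: read out[6]='V', append. Buffer now: "YGVVYGVVYGV"

Answer: YGVVYGV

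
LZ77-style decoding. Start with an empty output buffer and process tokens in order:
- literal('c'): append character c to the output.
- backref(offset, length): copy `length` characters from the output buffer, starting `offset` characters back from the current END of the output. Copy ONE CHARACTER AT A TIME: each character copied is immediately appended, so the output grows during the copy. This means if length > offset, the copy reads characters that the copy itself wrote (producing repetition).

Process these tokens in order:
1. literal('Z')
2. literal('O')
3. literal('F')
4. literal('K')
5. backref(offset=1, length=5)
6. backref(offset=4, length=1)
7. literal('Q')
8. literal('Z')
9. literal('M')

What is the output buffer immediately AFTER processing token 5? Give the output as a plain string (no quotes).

Token 1: literal('Z'). Output: "Z"
Token 2: literal('O'). Output: "ZO"
Token 3: literal('F'). Output: "ZOF"
Token 4: literal('K'). Output: "ZOFK"
Token 5: backref(off=1, len=5) (overlapping!). Copied 'KKKKK' from pos 3. Output: "ZOFKKKKKK"

Answer: ZOFKKKKKK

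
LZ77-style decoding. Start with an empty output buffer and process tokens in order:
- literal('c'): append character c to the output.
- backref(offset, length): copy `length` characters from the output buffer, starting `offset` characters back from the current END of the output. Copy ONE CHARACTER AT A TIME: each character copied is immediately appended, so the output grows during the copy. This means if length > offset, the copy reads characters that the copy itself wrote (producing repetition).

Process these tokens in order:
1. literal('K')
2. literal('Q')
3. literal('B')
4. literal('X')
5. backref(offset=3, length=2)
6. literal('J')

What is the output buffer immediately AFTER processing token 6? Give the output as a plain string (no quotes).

Answer: KQBXQBJ

Derivation:
Token 1: literal('K'). Output: "K"
Token 2: literal('Q'). Output: "KQ"
Token 3: literal('B'). Output: "KQB"
Token 4: literal('X'). Output: "KQBX"
Token 5: backref(off=3, len=2). Copied 'QB' from pos 1. Output: "KQBXQB"
Token 6: literal('J'). Output: "KQBXQBJ"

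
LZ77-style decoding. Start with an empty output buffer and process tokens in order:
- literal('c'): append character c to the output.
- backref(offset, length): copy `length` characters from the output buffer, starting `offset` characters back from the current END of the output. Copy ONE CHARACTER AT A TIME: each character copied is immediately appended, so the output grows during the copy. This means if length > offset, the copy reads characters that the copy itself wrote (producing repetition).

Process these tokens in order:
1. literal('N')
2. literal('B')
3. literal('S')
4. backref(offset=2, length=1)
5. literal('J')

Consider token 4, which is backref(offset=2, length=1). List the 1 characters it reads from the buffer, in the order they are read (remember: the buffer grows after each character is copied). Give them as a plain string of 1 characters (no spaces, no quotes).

Answer: B

Derivation:
Token 1: literal('N'). Output: "N"
Token 2: literal('B'). Output: "NB"
Token 3: literal('S'). Output: "NBS"
Token 4: backref(off=2, len=1). Buffer before: "NBS" (len 3)
  byte 1: read out[1]='B', append. Buffer now: "NBSB"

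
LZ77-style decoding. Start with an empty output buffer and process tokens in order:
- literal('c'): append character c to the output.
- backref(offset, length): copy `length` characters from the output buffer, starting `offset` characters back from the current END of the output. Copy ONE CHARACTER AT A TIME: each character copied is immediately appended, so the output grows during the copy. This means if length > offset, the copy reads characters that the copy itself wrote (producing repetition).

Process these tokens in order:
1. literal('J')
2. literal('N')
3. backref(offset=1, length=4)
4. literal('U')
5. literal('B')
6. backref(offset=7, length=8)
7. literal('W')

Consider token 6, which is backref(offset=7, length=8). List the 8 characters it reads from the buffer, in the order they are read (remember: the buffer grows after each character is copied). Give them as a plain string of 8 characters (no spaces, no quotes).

Token 1: literal('J'). Output: "J"
Token 2: literal('N'). Output: "JN"
Token 3: backref(off=1, len=4) (overlapping!). Copied 'NNNN' from pos 1. Output: "JNNNNN"
Token 4: literal('U'). Output: "JNNNNNU"
Token 5: literal('B'). Output: "JNNNNNUB"
Token 6: backref(off=7, len=8). Buffer before: "JNNNNNUB" (len 8)
  byte 1: read out[1]='N', append. Buffer now: "JNNNNNUBN"
  byte 2: read out[2]='N', append. Buffer now: "JNNNNNUBNN"
  byte 3: read out[3]='N', append. Buffer now: "JNNNNNUBNNN"
  byte 4: read out[4]='N', append. Buffer now: "JNNNNNUBNNNN"
  byte 5: read out[5]='N', append. Buffer now: "JNNNNNUBNNNNN"
  byte 6: read out[6]='U', append. Buffer now: "JNNNNNUBNNNNNU"
  byte 7: read out[7]='B', append. Buffer now: "JNNNNNUBNNNNNUB"
  byte 8: read out[8]='N', append. Buffer now: "JNNNNNUBNNNNNUBN"

Answer: NNNNNUBN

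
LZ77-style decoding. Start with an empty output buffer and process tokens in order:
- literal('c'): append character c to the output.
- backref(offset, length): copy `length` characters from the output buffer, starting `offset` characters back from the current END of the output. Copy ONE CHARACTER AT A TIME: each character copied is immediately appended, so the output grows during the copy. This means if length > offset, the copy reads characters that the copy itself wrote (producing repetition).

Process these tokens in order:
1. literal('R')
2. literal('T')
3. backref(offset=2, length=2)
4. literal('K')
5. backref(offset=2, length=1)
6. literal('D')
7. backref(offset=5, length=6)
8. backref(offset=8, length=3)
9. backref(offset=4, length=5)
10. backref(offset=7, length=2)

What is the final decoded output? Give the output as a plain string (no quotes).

Answer: RTRTKTDRTKTDRTDRRTDRRDR

Derivation:
Token 1: literal('R'). Output: "R"
Token 2: literal('T'). Output: "RT"
Token 3: backref(off=2, len=2). Copied 'RT' from pos 0. Output: "RTRT"
Token 4: literal('K'). Output: "RTRTK"
Token 5: backref(off=2, len=1). Copied 'T' from pos 3. Output: "RTRTKT"
Token 6: literal('D'). Output: "RTRTKTD"
Token 7: backref(off=5, len=6) (overlapping!). Copied 'RTKTDR' from pos 2. Output: "RTRTKTDRTKTDR"
Token 8: backref(off=8, len=3). Copied 'TDR' from pos 5. Output: "RTRTKTDRTKTDRTDR"
Token 9: backref(off=4, len=5) (overlapping!). Copied 'RTDRR' from pos 12. Output: "RTRTKTDRTKTDRTDRRTDRR"
Token 10: backref(off=7, len=2). Copied 'DR' from pos 14. Output: "RTRTKTDRTKTDRTDRRTDRRDR"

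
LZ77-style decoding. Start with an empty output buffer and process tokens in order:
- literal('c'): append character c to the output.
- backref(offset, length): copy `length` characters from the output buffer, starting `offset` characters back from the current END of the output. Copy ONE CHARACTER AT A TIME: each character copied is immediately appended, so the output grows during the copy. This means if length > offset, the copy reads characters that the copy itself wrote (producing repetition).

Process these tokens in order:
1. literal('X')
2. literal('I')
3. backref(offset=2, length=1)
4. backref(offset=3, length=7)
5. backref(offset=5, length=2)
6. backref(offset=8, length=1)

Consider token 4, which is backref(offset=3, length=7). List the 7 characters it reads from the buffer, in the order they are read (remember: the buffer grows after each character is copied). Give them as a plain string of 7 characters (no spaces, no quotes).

Answer: XIXXIXX

Derivation:
Token 1: literal('X'). Output: "X"
Token 2: literal('I'). Output: "XI"
Token 3: backref(off=2, len=1). Copied 'X' from pos 0. Output: "XIX"
Token 4: backref(off=3, len=7). Buffer before: "XIX" (len 3)
  byte 1: read out[0]='X', append. Buffer now: "XIXX"
  byte 2: read out[1]='I', append. Buffer now: "XIXXI"
  byte 3: read out[2]='X', append. Buffer now: "XIXXIX"
  byte 4: read out[3]='X', append. Buffer now: "XIXXIXX"
  byte 5: read out[4]='I', append. Buffer now: "XIXXIXXI"
  byte 6: read out[5]='X', append. Buffer now: "XIXXIXXIX"
  byte 7: read out[6]='X', append. Buffer now: "XIXXIXXIXX"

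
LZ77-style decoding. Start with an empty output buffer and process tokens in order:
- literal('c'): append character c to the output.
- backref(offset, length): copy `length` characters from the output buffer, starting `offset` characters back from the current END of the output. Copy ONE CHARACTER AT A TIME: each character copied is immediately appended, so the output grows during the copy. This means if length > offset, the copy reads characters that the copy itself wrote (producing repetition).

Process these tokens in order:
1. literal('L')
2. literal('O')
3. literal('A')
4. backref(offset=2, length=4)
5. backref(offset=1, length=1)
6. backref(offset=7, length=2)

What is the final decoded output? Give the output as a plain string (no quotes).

Token 1: literal('L'). Output: "L"
Token 2: literal('O'). Output: "LO"
Token 3: literal('A'). Output: "LOA"
Token 4: backref(off=2, len=4) (overlapping!). Copied 'OAOA' from pos 1. Output: "LOAOAOA"
Token 5: backref(off=1, len=1). Copied 'A' from pos 6. Output: "LOAOAOAA"
Token 6: backref(off=7, len=2). Copied 'OA' from pos 1. Output: "LOAOAOAAOA"

Answer: LOAOAOAAOA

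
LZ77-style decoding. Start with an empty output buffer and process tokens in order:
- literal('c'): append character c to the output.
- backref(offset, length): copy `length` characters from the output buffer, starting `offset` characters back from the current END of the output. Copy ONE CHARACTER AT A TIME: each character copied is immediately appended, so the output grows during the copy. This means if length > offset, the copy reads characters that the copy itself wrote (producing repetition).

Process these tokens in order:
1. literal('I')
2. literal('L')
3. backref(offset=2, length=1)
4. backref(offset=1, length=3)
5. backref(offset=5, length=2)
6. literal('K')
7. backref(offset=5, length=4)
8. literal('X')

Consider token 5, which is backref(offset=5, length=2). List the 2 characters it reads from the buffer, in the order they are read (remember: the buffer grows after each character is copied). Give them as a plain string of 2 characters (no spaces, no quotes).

Answer: LI

Derivation:
Token 1: literal('I'). Output: "I"
Token 2: literal('L'). Output: "IL"
Token 3: backref(off=2, len=1). Copied 'I' from pos 0. Output: "ILI"
Token 4: backref(off=1, len=3) (overlapping!). Copied 'III' from pos 2. Output: "ILIIII"
Token 5: backref(off=5, len=2). Buffer before: "ILIIII" (len 6)
  byte 1: read out[1]='L', append. Buffer now: "ILIIIIL"
  byte 2: read out[2]='I', append. Buffer now: "ILIIIILI"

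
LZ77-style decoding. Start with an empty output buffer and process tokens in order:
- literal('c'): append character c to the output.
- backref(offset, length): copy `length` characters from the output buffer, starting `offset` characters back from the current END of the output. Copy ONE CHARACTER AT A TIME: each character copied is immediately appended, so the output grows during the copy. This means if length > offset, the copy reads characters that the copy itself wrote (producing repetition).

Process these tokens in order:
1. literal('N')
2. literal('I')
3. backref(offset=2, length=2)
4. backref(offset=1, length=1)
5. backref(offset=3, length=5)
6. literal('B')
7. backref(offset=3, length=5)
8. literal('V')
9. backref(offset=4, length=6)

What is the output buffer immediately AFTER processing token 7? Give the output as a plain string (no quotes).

Token 1: literal('N'). Output: "N"
Token 2: literal('I'). Output: "NI"
Token 3: backref(off=2, len=2). Copied 'NI' from pos 0. Output: "NINI"
Token 4: backref(off=1, len=1). Copied 'I' from pos 3. Output: "NINII"
Token 5: backref(off=3, len=5) (overlapping!). Copied 'NIINI' from pos 2. Output: "NINIINIINI"
Token 6: literal('B'). Output: "NINIINIINIB"
Token 7: backref(off=3, len=5) (overlapping!). Copied 'NIBNI' from pos 8. Output: "NINIINIINIBNIBNI"

Answer: NINIINIINIBNIBNI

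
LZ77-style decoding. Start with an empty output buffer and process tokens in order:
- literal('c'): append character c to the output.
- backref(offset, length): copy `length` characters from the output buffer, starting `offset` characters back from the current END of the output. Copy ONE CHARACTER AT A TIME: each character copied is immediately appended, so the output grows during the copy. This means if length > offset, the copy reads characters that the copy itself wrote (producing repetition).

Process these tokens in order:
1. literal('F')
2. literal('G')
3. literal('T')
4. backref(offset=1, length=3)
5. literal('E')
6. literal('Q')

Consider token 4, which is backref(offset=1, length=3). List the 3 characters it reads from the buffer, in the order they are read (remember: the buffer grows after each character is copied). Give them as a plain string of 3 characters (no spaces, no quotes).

Answer: TTT

Derivation:
Token 1: literal('F'). Output: "F"
Token 2: literal('G'). Output: "FG"
Token 3: literal('T'). Output: "FGT"
Token 4: backref(off=1, len=3). Buffer before: "FGT" (len 3)
  byte 1: read out[2]='T', append. Buffer now: "FGTT"
  byte 2: read out[3]='T', append. Buffer now: "FGTTT"
  byte 3: read out[4]='T', append. Buffer now: "FGTTTT"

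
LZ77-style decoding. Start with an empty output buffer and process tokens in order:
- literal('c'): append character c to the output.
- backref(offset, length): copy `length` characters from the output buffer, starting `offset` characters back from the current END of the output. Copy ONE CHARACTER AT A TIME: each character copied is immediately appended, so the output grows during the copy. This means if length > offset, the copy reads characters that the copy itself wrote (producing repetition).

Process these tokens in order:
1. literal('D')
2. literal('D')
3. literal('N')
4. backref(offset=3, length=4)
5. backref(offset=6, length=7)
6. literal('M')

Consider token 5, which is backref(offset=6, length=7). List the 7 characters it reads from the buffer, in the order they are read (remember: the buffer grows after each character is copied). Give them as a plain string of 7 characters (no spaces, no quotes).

Answer: DNDDNDD

Derivation:
Token 1: literal('D'). Output: "D"
Token 2: literal('D'). Output: "DD"
Token 3: literal('N'). Output: "DDN"
Token 4: backref(off=3, len=4) (overlapping!). Copied 'DDND' from pos 0. Output: "DDNDDND"
Token 5: backref(off=6, len=7). Buffer before: "DDNDDND" (len 7)
  byte 1: read out[1]='D', append. Buffer now: "DDNDDNDD"
  byte 2: read out[2]='N', append. Buffer now: "DDNDDNDDN"
  byte 3: read out[3]='D', append. Buffer now: "DDNDDNDDND"
  byte 4: read out[4]='D', append. Buffer now: "DDNDDNDDNDD"
  byte 5: read out[5]='N', append. Buffer now: "DDNDDNDDNDDN"
  byte 6: read out[6]='D', append. Buffer now: "DDNDDNDDNDDND"
  byte 7: read out[7]='D', append. Buffer now: "DDNDDNDDNDDNDD"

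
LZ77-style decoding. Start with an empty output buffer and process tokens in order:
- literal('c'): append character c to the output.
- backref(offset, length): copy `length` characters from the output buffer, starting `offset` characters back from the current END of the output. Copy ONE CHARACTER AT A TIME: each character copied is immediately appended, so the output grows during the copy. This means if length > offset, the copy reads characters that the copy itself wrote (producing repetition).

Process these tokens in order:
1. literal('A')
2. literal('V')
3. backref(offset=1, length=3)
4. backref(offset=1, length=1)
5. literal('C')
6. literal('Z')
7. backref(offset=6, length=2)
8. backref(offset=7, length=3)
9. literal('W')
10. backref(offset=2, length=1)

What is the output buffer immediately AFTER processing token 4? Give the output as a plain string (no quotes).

Answer: AVVVVV

Derivation:
Token 1: literal('A'). Output: "A"
Token 2: literal('V'). Output: "AV"
Token 3: backref(off=1, len=3) (overlapping!). Copied 'VVV' from pos 1. Output: "AVVVV"
Token 4: backref(off=1, len=1). Copied 'V' from pos 4. Output: "AVVVVV"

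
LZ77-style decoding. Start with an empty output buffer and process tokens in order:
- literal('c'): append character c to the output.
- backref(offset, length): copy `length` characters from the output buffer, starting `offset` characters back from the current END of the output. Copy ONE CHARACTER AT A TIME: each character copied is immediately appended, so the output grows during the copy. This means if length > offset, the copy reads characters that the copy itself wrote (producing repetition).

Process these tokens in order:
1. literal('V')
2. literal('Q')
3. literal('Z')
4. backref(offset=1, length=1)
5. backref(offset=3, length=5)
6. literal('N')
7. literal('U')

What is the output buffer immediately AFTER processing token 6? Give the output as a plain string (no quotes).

Token 1: literal('V'). Output: "V"
Token 2: literal('Q'). Output: "VQ"
Token 3: literal('Z'). Output: "VQZ"
Token 4: backref(off=1, len=1). Copied 'Z' from pos 2. Output: "VQZZ"
Token 5: backref(off=3, len=5) (overlapping!). Copied 'QZZQZ' from pos 1. Output: "VQZZQZZQZ"
Token 6: literal('N'). Output: "VQZZQZZQZN"

Answer: VQZZQZZQZN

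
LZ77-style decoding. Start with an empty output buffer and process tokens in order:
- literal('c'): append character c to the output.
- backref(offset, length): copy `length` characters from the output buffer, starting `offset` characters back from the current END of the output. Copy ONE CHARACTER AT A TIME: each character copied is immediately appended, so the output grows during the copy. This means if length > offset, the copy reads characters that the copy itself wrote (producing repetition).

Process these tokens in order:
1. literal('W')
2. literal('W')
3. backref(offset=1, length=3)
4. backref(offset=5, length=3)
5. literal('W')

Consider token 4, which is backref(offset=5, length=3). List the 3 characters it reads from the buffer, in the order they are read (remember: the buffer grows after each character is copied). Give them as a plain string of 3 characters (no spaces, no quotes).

Answer: WWW

Derivation:
Token 1: literal('W'). Output: "W"
Token 2: literal('W'). Output: "WW"
Token 3: backref(off=1, len=3) (overlapping!). Copied 'WWW' from pos 1. Output: "WWWWW"
Token 4: backref(off=5, len=3). Buffer before: "WWWWW" (len 5)
  byte 1: read out[0]='W', append. Buffer now: "WWWWWW"
  byte 2: read out[1]='W', append. Buffer now: "WWWWWWW"
  byte 3: read out[2]='W', append. Buffer now: "WWWWWWWW"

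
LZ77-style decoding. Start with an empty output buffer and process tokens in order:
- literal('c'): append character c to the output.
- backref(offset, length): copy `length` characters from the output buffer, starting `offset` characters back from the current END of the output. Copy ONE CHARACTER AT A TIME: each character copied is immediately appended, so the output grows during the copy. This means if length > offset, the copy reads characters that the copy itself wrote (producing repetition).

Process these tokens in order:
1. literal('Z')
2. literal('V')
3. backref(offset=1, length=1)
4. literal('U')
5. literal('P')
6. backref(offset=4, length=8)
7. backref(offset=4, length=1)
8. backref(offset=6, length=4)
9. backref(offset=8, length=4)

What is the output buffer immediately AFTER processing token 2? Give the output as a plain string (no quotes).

Token 1: literal('Z'). Output: "Z"
Token 2: literal('V'). Output: "ZV"

Answer: ZV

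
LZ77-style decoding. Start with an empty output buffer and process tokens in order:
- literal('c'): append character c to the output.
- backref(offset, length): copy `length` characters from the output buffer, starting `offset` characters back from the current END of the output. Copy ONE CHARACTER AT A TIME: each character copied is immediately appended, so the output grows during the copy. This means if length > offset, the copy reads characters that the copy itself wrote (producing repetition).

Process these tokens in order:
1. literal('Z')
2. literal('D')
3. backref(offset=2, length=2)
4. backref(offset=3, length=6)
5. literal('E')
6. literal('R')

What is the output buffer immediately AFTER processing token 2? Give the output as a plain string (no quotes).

Token 1: literal('Z'). Output: "Z"
Token 2: literal('D'). Output: "ZD"

Answer: ZD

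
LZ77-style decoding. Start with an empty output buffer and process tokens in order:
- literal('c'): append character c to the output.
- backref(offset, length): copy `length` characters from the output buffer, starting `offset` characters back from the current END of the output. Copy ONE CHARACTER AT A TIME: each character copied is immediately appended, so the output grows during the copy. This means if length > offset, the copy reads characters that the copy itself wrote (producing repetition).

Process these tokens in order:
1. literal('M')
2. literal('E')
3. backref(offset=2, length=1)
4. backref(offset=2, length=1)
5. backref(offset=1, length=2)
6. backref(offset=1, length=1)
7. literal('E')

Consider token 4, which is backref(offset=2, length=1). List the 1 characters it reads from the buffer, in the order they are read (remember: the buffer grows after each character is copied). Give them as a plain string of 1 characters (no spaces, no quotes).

Token 1: literal('M'). Output: "M"
Token 2: literal('E'). Output: "ME"
Token 3: backref(off=2, len=1). Copied 'M' from pos 0. Output: "MEM"
Token 4: backref(off=2, len=1). Buffer before: "MEM" (len 3)
  byte 1: read out[1]='E', append. Buffer now: "MEME"

Answer: E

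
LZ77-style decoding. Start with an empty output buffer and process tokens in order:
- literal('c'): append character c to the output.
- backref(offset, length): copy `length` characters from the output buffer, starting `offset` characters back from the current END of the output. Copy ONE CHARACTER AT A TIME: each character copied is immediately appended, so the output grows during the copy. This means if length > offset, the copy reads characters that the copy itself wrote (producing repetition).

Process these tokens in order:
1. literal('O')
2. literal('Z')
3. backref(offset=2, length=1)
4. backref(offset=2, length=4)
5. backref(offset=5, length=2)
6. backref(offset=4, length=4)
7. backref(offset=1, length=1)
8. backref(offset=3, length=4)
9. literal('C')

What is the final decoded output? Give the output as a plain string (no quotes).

Answer: OZOZOZOOZZOOZZOZZOC

Derivation:
Token 1: literal('O'). Output: "O"
Token 2: literal('Z'). Output: "OZ"
Token 3: backref(off=2, len=1). Copied 'O' from pos 0. Output: "OZO"
Token 4: backref(off=2, len=4) (overlapping!). Copied 'ZOZO' from pos 1. Output: "OZOZOZO"
Token 5: backref(off=5, len=2). Copied 'OZ' from pos 2. Output: "OZOZOZOOZ"
Token 6: backref(off=4, len=4). Copied 'ZOOZ' from pos 5. Output: "OZOZOZOOZZOOZ"
Token 7: backref(off=1, len=1). Copied 'Z' from pos 12. Output: "OZOZOZOOZZOOZZ"
Token 8: backref(off=3, len=4) (overlapping!). Copied 'OZZO' from pos 11. Output: "OZOZOZOOZZOOZZOZZO"
Token 9: literal('C'). Output: "OZOZOZOOZZOOZZOZZOC"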